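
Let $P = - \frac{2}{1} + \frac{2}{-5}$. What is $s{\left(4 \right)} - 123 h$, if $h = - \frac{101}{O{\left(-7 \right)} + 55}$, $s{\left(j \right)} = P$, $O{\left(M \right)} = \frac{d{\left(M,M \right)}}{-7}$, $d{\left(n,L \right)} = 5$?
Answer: $\frac{86049}{380} \approx 226.44$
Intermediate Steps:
$O{\left(M \right)} = - \frac{5}{7}$ ($O{\left(M \right)} = \frac{5}{-7} = 5 \left(- \frac{1}{7}\right) = - \frac{5}{7}$)
$P = - \frac{12}{5}$ ($P = \left(-2\right) 1 + 2 \left(- \frac{1}{5}\right) = -2 - \frac{2}{5} = - \frac{12}{5} \approx -2.4$)
$s{\left(j \right)} = - \frac{12}{5}$
$h = - \frac{707}{380}$ ($h = - \frac{101}{- \frac{5}{7} + 55} = - \frac{101}{\frac{380}{7}} = \left(-101\right) \frac{7}{380} = - \frac{707}{380} \approx -1.8605$)
$s{\left(4 \right)} - 123 h = - \frac{12}{5} - - \frac{86961}{380} = - \frac{12}{5} + \frac{86961}{380} = \frac{86049}{380}$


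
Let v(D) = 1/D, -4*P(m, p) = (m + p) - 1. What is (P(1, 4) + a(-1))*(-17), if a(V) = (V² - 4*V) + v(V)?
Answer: -51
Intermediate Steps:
P(m, p) = ¼ - m/4 - p/4 (P(m, p) = -((m + p) - 1)/4 = -(-1 + m + p)/4 = ¼ - m/4 - p/4)
v(D) = 1/D
a(V) = 1/V + V² - 4*V (a(V) = (V² - 4*V) + 1/V = 1/V + V² - 4*V)
(P(1, 4) + a(-1))*(-17) = ((¼ - ¼*1 - ¼*4) + (1 + (-1)²*(-4 - 1))/(-1))*(-17) = ((¼ - ¼ - 1) - (1 + 1*(-5)))*(-17) = (-1 - (1 - 5))*(-17) = (-1 - 1*(-4))*(-17) = (-1 + 4)*(-17) = 3*(-17) = -51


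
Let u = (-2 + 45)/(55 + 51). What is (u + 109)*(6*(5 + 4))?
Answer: 313119/53 ≈ 5907.9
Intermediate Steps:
u = 43/106 ≈ 0.40566
(u + 109)*(6*(5 + 4)) = (43/106 + 109)*(6*(5 + 4)) = 11597*(6*9)/106 = (11597/106)*54 = 313119/53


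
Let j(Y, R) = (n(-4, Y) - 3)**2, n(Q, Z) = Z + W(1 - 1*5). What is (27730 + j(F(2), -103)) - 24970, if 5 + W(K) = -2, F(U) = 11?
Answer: 2761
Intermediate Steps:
W(K) = -7 (W(K) = -5 - 2 = -7)
n(Q, Z) = -7 + Z (n(Q, Z) = Z - 7 = -7 + Z)
j(Y, R) = (-10 + Y)**2 (j(Y, R) = ((-7 + Y) - 3)**2 = (-10 + Y)**2)
(27730 + j(F(2), -103)) - 24970 = (27730 + (-10 + 11)**2) - 24970 = (27730 + 1**2) - 24970 = (27730 + 1) - 24970 = 27731 - 24970 = 2761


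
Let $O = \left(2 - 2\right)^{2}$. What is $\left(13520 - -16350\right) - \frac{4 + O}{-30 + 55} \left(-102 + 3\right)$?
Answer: $\frac{747146}{25} \approx 29886.0$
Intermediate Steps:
$O = 0$ ($O = 0^{2} = 0$)
$\left(13520 - -16350\right) - \frac{4 + O}{-30 + 55} \left(-102 + 3\right) = \left(13520 - -16350\right) - \frac{4 + 0}{-30 + 55} \left(-102 + 3\right) = \left(13520 + 16350\right) - \frac{4}{25} \left(-99\right) = 29870 - 4 \cdot \frac{1}{25} \left(-99\right) = 29870 - \frac{4}{25} \left(-99\right) = 29870 - - \frac{396}{25} = 29870 + \frac{396}{25} = \frac{747146}{25}$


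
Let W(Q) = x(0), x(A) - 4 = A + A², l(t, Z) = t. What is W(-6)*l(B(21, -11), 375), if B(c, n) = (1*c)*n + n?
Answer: -968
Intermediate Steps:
B(c, n) = n + c*n (B(c, n) = c*n + n = n + c*n)
x(A) = 4 + A + A² (x(A) = 4 + (A + A²) = 4 + A + A²)
W(Q) = 4 (W(Q) = 4 + 0 + 0² = 4 + 0 + 0 = 4)
W(-6)*l(B(21, -11), 375) = 4*(-11*(1 + 21)) = 4*(-11*22) = 4*(-242) = -968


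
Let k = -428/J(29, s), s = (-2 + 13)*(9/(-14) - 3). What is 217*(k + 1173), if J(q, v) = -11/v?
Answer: -83793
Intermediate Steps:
s = -561/14 (s = 11*(9*(-1/14) - 3) = 11*(-9/14 - 3) = 11*(-51/14) = -561/14 ≈ -40.071)
k = -10914/7 (k = -428/((-11/(-561/14))) = -428/((-11*(-14/561))) = -428/14/51 = -428*51/14 = -10914/7 ≈ -1559.1)
217*(k + 1173) = 217*(-10914/7 + 1173) = 217*(-2703/7) = -83793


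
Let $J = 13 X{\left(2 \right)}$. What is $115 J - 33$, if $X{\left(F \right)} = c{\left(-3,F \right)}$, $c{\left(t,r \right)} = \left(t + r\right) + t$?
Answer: $-6013$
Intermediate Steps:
$c{\left(t,r \right)} = r + 2 t$ ($c{\left(t,r \right)} = \left(r + t\right) + t = r + 2 t$)
$X{\left(F \right)} = -6 + F$ ($X{\left(F \right)} = F + 2 \left(-3\right) = F - 6 = -6 + F$)
$J = -52$ ($J = 13 \left(-6 + 2\right) = 13 \left(-4\right) = -52$)
$115 J - 33 = 115 \left(-52\right) - 33 = -5980 - 33 = -6013$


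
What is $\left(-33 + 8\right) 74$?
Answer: $-1850$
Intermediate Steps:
$\left(-33 + 8\right) 74 = \left(-25\right) 74 = -1850$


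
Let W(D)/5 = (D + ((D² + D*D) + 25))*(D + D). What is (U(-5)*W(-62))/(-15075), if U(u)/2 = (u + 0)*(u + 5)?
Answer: 0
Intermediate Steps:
U(u) = 2*u*(5 + u) (U(u) = 2*((u + 0)*(u + 5)) = 2*(u*(5 + u)) = 2*u*(5 + u))
W(D) = 10*D*(25 + D + 2*D²) (W(D) = 5*((D + ((D² + D*D) + 25))*(D + D)) = 5*((D + ((D² + D²) + 25))*(2*D)) = 5*((D + (2*D² + 25))*(2*D)) = 5*((D + (25 + 2*D²))*(2*D)) = 5*((25 + D + 2*D²)*(2*D)) = 5*(2*D*(25 + D + 2*D²)) = 10*D*(25 + D + 2*D²))
(U(-5)*W(-62))/(-15075) = ((2*(-5)*(5 - 5))*(10*(-62)*(25 - 62 + 2*(-62)²)))/(-15075) = ((2*(-5)*0)*(10*(-62)*(25 - 62 + 2*3844)))*(-1/15075) = (0*(10*(-62)*(25 - 62 + 7688)))*(-1/15075) = (0*(10*(-62)*7651))*(-1/15075) = (0*(-4743620))*(-1/15075) = 0*(-1/15075) = 0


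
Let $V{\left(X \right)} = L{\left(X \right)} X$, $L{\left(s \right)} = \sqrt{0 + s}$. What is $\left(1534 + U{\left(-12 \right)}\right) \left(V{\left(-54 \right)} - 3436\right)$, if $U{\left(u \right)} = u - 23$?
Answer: $-5150564 - 242838 i \sqrt{6} \approx -5.1506 \cdot 10^{6} - 5.9483 \cdot 10^{5} i$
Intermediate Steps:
$U{\left(u \right)} = -23 + u$
$L{\left(s \right)} = \sqrt{s}$
$V{\left(X \right)} = X^{\frac{3}{2}}$ ($V{\left(X \right)} = \sqrt{X} X = X^{\frac{3}{2}}$)
$\left(1534 + U{\left(-12 \right)}\right) \left(V{\left(-54 \right)} - 3436\right) = \left(1534 - 35\right) \left(\left(-54\right)^{\frac{3}{2}} - 3436\right) = \left(1534 - 35\right) \left(- 162 i \sqrt{6} - 3436\right) = 1499 \left(-3436 - 162 i \sqrt{6}\right) = -5150564 - 242838 i \sqrt{6}$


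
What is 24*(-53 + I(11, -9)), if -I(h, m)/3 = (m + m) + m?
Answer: 672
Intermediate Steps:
I(h, m) = -9*m (I(h, m) = -3*((m + m) + m) = -3*(2*m + m) = -9*m)
24*(-53 + I(11, -9)) = 24*(-53 - 9*(-9)) = 24*(-53 + 81) = 24*28 = 672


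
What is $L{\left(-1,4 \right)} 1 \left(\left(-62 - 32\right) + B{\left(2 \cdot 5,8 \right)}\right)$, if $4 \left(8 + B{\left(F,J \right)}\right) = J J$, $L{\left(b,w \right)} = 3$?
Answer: $-258$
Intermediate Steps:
$B{\left(F,J \right)} = -8 + \frac{J^{2}}{4}$ ($B{\left(F,J \right)} = -8 + \frac{J J}{4} = -8 + \frac{J^{2}}{4}$)
$L{\left(-1,4 \right)} 1 \left(\left(-62 - 32\right) + B{\left(2 \cdot 5,8 \right)}\right) = 3 \cdot 1 \left(\left(-62 - 32\right) - \left(8 - \frac{8^{2}}{4}\right)\right) = 3 \left(\left(-62 - 32\right) + \left(-8 + \frac{1}{4} \cdot 64\right)\right) = 3 \left(-94 + \left(-8 + 16\right)\right) = 3 \left(-94 + 8\right) = 3 \left(-86\right) = -258$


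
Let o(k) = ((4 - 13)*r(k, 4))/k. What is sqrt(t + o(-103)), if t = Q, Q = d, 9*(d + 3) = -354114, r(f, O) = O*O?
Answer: I*sqrt(417438709)/103 ≈ 198.36*I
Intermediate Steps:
r(f, O) = O**2
d = -39349 (d = -3 + (1/9)*(-354114) = -3 - 39346 = -39349)
Q = -39349
t = -39349
o(k) = -144/k (o(k) = ((4 - 13)*4**2)/k = (-9*16)/k = -144/k)
sqrt(t + o(-103)) = sqrt(-39349 - 144/(-103)) = sqrt(-39349 - 144*(-1/103)) = sqrt(-39349 + 144/103) = sqrt(-4052803/103) = I*sqrt(417438709)/103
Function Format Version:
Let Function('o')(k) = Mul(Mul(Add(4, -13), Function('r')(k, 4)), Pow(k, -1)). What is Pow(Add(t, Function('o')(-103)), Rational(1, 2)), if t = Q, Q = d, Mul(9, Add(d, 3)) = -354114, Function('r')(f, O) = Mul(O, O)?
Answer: Mul(Rational(1, 103), I, Pow(417438709, Rational(1, 2))) ≈ Mul(198.36, I)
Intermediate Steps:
Function('r')(f, O) = Pow(O, 2)
d = -39349 (d = Add(-3, Mul(Rational(1, 9), -354114)) = Add(-3, -39346) = -39349)
Q = -39349
t = -39349
Function('o')(k) = Mul(-144, Pow(k, -1)) (Function('o')(k) = Mul(Mul(Add(4, -13), Pow(4, 2)), Pow(k, -1)) = Mul(Mul(-9, 16), Pow(k, -1)) = Mul(-144, Pow(k, -1)))
Pow(Add(t, Function('o')(-103)), Rational(1, 2)) = Pow(Add(-39349, Mul(-144, Pow(-103, -1))), Rational(1, 2)) = Pow(Add(-39349, Mul(-144, Rational(-1, 103))), Rational(1, 2)) = Pow(Add(-39349, Rational(144, 103)), Rational(1, 2)) = Pow(Rational(-4052803, 103), Rational(1, 2)) = Mul(Rational(1, 103), I, Pow(417438709, Rational(1, 2)))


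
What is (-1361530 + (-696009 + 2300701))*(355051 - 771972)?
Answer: -101379344202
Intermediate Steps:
(-1361530 + (-696009 + 2300701))*(355051 - 771972) = (-1361530 + 1604692)*(-416921) = 243162*(-416921) = -101379344202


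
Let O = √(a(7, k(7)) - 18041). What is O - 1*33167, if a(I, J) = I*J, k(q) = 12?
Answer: -33167 + I*√17957 ≈ -33167.0 + 134.0*I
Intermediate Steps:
O = I*√17957 (O = √(7*12 - 18041) = √(84 - 18041) = √(-17957) = I*√17957 ≈ 134.0*I)
O - 1*33167 = I*√17957 - 1*33167 = I*√17957 - 33167 = -33167 + I*√17957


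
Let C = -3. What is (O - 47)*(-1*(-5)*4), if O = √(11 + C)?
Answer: -940 + 40*√2 ≈ -883.43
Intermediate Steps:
O = 2*√2 (O = √(11 - 3) = √8 = 2*√2 ≈ 2.8284)
(O - 47)*(-1*(-5)*4) = (2*√2 - 47)*(-1*(-5)*4) = (-47 + 2*√2)*(5*4) = (-47 + 2*√2)*20 = -940 + 40*√2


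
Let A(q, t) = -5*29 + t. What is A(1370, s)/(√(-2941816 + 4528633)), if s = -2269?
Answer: -2414*√176313/528939 ≈ -1.9163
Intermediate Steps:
A(q, t) = -145 + t
A(1370, s)/(√(-2941816 + 4528633)) = (-145 - 2269)/(√(-2941816 + 4528633)) = -2414*√176313/528939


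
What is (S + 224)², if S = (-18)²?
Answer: 300304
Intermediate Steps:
S = 324
(S + 224)² = (324 + 224)² = 548² = 300304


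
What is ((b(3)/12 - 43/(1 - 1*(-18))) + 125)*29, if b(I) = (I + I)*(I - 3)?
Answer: 67628/19 ≈ 3559.4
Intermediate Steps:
b(I) = 2*I*(-3 + I) (b(I) = (2*I)*(-3 + I) = 2*I*(-3 + I))
((b(3)/12 - 43/(1 - 1*(-18))) + 125)*29 = (((2*3*(-3 + 3))/12 - 43/(1 - 1*(-18))) + 125)*29 = (((2*3*0)*(1/12) - 43/(1 + 18)) + 125)*29 = ((0*(1/12) - 43/19) + 125)*29 = ((0 - 43*1/19) + 125)*29 = ((0 - 43/19) + 125)*29 = (-43/19 + 125)*29 = (2332/19)*29 = 67628/19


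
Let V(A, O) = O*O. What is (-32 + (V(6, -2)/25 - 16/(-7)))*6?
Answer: -31032/175 ≈ -177.33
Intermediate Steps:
V(A, O) = O²
(-32 + (V(6, -2)/25 - 16/(-7)))*6 = (-32 + ((-2)²/25 - 16/(-7)))*6 = (-32 + (4*(1/25) - 16*(-⅐)))*6 = (-32 + (4/25 + 16/7))*6 = (-32 + 428/175)*6 = -5172/175*6 = -31032/175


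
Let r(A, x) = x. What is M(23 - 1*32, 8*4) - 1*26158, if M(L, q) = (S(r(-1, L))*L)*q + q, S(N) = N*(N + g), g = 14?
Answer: -13166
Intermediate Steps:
S(N) = N*(14 + N) (S(N) = N*(N + 14) = N*(14 + N))
M(L, q) = q + q*L**2*(14 + L) (M(L, q) = ((L*(14 + L))*L)*q + q = (L**2*(14 + L))*q + q = q*L**2*(14 + L) + q = q + q*L**2*(14 + L))
M(23 - 1*32, 8*4) - 1*26158 = (8*4)*(1 + (23 - 1*32)**2*(14 + (23 - 1*32))) - 1*26158 = 32*(1 + (23 - 32)**2*(14 + (23 - 32))) - 26158 = 32*(1 + (-9)**2*(14 - 9)) - 26158 = 32*(1 + 81*5) - 26158 = 32*(1 + 405) - 26158 = 32*406 - 26158 = 12992 - 26158 = -13166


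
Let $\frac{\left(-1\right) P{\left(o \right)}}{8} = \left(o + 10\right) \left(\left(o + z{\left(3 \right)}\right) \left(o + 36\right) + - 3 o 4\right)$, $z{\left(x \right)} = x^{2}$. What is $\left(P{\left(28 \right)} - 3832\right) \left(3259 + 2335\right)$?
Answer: $-3477006640$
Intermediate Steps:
$P{\left(o \right)} = - 8 \left(10 + o\right) \left(- 12 o + \left(9 + o\right) \left(36 + o\right)\right)$ ($P{\left(o \right)} = - 8 \left(o + 10\right) \left(\left(o + 3^{2}\right) \left(o + 36\right) + - 3 o 4\right) = - 8 \left(10 + o\right) \left(\left(o + 9\right) \left(36 + o\right) - 12 o\right) = - 8 \left(10 + o\right) \left(\left(9 + o\right) \left(36 + o\right) - 12 o\right) = - 8 \left(10 + o\right) \left(- 12 o + \left(9 + o\right) \left(36 + o\right)\right)$)
$\left(P{\left(28 \right)} - 3832\right) \left(3259 + 2335\right) = \left(\left(-25920 - 146496 - 344 \cdot 28^{2} - 8 \cdot 28^{3}\right) - 3832\right) \left(3259 + 2335\right) = \left(\left(-25920 - 146496 - 269696 - 175616\right) - 3832\right) 5594 = \left(-617728 - 3832\right) 5594 = \left(-621560\right) 5594 = -3477006640$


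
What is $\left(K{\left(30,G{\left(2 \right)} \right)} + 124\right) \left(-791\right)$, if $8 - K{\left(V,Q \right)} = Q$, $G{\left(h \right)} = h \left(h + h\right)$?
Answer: $-98084$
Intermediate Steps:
$G{\left(h \right)} = 2 h^{2}$ ($G{\left(h \right)} = h 2 h = 2 h^{2}$)
$K{\left(V,Q \right)} = 8 - Q$
$\left(K{\left(30,G{\left(2 \right)} \right)} + 124\right) \left(-791\right) = \left(\left(8 - 2 \cdot 2^{2}\right) + 124\right) \left(-791\right) = \left(\left(8 - 2 \cdot 4\right) + 124\right) \left(-791\right) = \left(\left(8 - 8\right) + 124\right) \left(-791\right) = \left(0 + 124\right) \left(-791\right) = 124 \left(-791\right) = -98084$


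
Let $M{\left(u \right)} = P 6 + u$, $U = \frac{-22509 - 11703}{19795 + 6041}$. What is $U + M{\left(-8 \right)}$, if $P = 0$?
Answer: $- \frac{20075}{2153} \approx -9.3242$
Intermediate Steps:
$U = - \frac{2851}{2153}$ ($U = - \frac{34212}{25836} = \left(-34212\right) \frac{1}{25836} = - \frac{2851}{2153} \approx -1.3242$)
$M{\left(u \right)} = u$ ($M{\left(u \right)} = 0 \cdot 6 + u = 0 + u = u$)
$U + M{\left(-8 \right)} = - \frac{2851}{2153} - 8 = - \frac{20075}{2153}$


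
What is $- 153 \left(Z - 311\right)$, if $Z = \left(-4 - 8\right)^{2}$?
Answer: $25551$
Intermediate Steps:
$Z = 144$ ($Z = \left(-12\right)^{2} = 144$)
$- 153 \left(Z - 311\right) = - 153 \left(144 - 311\right) = \left(-153\right) \left(-167\right) = 25551$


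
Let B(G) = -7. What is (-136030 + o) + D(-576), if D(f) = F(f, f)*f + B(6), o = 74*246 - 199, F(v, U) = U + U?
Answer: 545520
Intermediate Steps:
F(v, U) = 2*U
o = 18005 (o = 18204 - 199 = 18005)
D(f) = -7 + 2*f² (D(f) = (2*f)*f - 7 = 2*f² - 7 = -7 + 2*f²)
(-136030 + o) + D(-576) = (-136030 + 18005) + (-7 + 2*(-576)²) = -118025 + (-7 + 2*331776) = -118025 + (-7 + 663552) = -118025 + 663545 = 545520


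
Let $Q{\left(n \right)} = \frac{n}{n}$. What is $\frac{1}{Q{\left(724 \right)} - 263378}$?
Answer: $- \frac{1}{263377} \approx -3.7968 \cdot 10^{-6}$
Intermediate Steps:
$Q{\left(n \right)} = 1$
$\frac{1}{Q{\left(724 \right)} - 263378} = \frac{1}{1 - 263378} = \frac{1}{-263377} = - \frac{1}{263377}$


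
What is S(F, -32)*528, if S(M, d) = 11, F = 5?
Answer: 5808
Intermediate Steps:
S(F, -32)*528 = 11*528 = 5808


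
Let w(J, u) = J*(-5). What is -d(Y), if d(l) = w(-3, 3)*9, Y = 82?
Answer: -135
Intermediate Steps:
w(J, u) = -5*J
d(l) = 135 (d(l) = -5*(-3)*9 = 15*9 = 135)
-d(Y) = -1*135 = -135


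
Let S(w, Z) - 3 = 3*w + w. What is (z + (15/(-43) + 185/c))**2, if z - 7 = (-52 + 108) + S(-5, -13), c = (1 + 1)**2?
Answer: 249861249/29584 ≈ 8445.8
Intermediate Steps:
S(w, Z) = 3 + 4*w (S(w, Z) = 3 + (3*w + w) = 3 + 4*w)
c = 4 (c = 2**2 = 4)
z = 46 (z = 7 + ((-52 + 108) + (3 + 4*(-5))) = 7 + (56 + (3 - 20)) = 7 + (56 - 17) = 7 + 39 = 46)
(z + (15/(-43) + 185/c))**2 = (46 + (15/(-43) + 185/4))**2 = (46 + (15*(-1/43) + 185*(1/4)))**2 = (46 + (-15/43 + 185/4))**2 = (46 + 7895/172)**2 = (15807/172)**2 = 249861249/29584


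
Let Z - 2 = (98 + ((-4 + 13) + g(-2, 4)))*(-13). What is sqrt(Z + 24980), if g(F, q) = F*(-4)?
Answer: sqrt(23487) ≈ 153.25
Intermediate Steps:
g(F, q) = -4*F
Z = -1493 (Z = 2 + (98 + ((-4 + 13) - 4*(-2)))*(-13) = 2 + (98 + (9 + 8))*(-13) = 2 + (98 + 17)*(-13) = 2 + 115*(-13) = 2 - 1495 = -1493)
sqrt(Z + 24980) = sqrt(-1493 + 24980) = sqrt(23487)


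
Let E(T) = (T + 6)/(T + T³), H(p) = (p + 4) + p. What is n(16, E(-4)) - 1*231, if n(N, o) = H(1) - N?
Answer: -241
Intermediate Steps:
H(p) = 4 + 2*p (H(p) = (4 + p) + p = 4 + 2*p)
E(T) = (6 + T)/(T + T³)
n(N, o) = 6 - N (n(N, o) = (4 + 2*1) - N = (4 + 2) - N = 6 - N)
n(16, E(-4)) - 1*231 = (6 - 1*16) - 1*231 = (6 - 16) - 231 = -10 - 231 = -241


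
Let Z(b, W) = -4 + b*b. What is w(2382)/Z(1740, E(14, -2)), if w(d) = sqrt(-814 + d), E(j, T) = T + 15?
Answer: 7*sqrt(2)/756899 ≈ 1.3079e-5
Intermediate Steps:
E(j, T) = 15 + T
Z(b, W) = -4 + b**2
w(2382)/Z(1740, E(14, -2)) = sqrt(-814 + 2382)/(-4 + 1740**2) = sqrt(1568)/(-4 + 3027600) = (28*sqrt(2))/3027596 = (28*sqrt(2))*(1/3027596) = 7*sqrt(2)/756899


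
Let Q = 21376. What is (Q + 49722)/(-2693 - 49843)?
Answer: -35549/26268 ≈ -1.3533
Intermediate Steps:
(Q + 49722)/(-2693 - 49843) = (21376 + 49722)/(-2693 - 49843) = 71098/(-52536) = 71098*(-1/52536) = -35549/26268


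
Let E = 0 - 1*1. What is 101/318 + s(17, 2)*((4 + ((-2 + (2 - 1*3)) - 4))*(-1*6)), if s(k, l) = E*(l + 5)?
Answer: -39967/318 ≈ -125.68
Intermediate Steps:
E = -1 (E = 0 - 1 = -1)
s(k, l) = -5 - l (s(k, l) = -(l + 5) = -(5 + l) = -5 - l)
101/318 + s(17, 2)*((4 + ((-2 + (2 - 1*3)) - 4))*(-1*6)) = 101/318 + (-5 - 1*2)*((4 + ((-2 + (2 - 1*3)) - 4))*(-1*6)) = 101*(1/318) + (-5 - 2)*((4 + ((-2 + (2 - 3)) - 4))*(-6)) = 101/318 - 7*(4 + ((-2 - 1) - 4))*(-6) = 101/318 - 7*(4 + (-3 - 4))*(-6) = 101/318 - 7*(4 - 7)*(-6) = 101/318 - (-21)*(-6) = 101/318 - 7*18 = 101/318 - 126 = -39967/318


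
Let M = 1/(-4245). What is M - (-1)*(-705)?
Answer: -2992726/4245 ≈ -705.00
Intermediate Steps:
M = -1/4245 ≈ -0.00023557
M - (-1)*(-705) = -1/4245 - (-1)*(-705) = -1/4245 - 1*705 = -1/4245 - 705 = -2992726/4245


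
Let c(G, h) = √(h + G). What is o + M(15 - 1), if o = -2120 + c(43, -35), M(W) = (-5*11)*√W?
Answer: -2120 - 55*√14 + 2*√2 ≈ -2323.0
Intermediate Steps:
c(G, h) = √(G + h)
M(W) = -55*√W
o = -2120 + 2*√2 (o = -2120 + √(43 - 35) = -2120 + √8 = -2120 + 2*√2 ≈ -2117.2)
o + M(15 - 1) = (-2120 + 2*√2) - 55*√(15 - 1) = (-2120 + 2*√2) - 55*√14 = -2120 - 55*√14 + 2*√2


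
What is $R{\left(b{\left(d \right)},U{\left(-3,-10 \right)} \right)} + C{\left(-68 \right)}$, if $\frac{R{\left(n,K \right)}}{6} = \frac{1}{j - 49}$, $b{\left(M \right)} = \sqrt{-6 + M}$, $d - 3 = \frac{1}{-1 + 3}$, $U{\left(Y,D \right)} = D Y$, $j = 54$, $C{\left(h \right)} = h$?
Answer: $- \frac{334}{5} \approx -66.8$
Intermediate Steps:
$d = \frac{7}{2}$ ($d = 3 + \frac{1}{-1 + 3} = 3 + \frac{1}{2} = \frac{7}{2} \approx 3.5$)
$R{\left(n,K \right)} = \frac{6}{5}$ ($R{\left(n,K \right)} = \frac{6}{54 - 49} = \frac{6}{5}$)
$R{\left(b{\left(d \right)},U{\left(-3,-10 \right)} \right)} + C{\left(-68 \right)} = \frac{6}{5} - 68 = - \frac{334}{5}$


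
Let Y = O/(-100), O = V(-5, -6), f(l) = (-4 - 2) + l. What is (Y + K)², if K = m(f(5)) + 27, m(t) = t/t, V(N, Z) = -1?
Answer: 7845601/10000 ≈ 784.56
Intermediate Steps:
f(l) = -6 + l
m(t) = 1
O = -1
Y = 1/100 (Y = -1/(-100) = -1*(-1/100) = 1/100 ≈ 0.010000)
K = 28 (K = 1 + 27 = 28)
(Y + K)² = (1/100 + 28)² = (2801/100)² = 7845601/10000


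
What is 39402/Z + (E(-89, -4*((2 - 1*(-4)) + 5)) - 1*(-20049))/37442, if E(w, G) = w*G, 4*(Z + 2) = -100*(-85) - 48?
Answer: 1525879799/79040062 ≈ 19.305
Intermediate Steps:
Z = 2111 (Z = -2 + (-100*(-85) - 48)/4 = -2 + (8500 - 48)/4 = -2 + (¼)*8452 = -2 + 2113 = 2111)
E(w, G) = G*w
39402/Z + (E(-89, -4*((2 - 1*(-4)) + 5)) - 1*(-20049))/37442 = 39402/2111 + (-4*((2 - 1*(-4)) + 5)*(-89) - 1*(-20049))/37442 = 39402*(1/2111) + (-4*((2 + 4) + 5)*(-89) + 20049)*(1/37442) = 39402/2111 + (-4*(6 + 5)*(-89) + 20049)*(1/37442) = 39402/2111 + (-4*11*(-89) + 20049)*(1/37442) = 39402/2111 + (-44*(-89) + 20049)*(1/37442) = 39402/2111 + (3916 + 20049)*(1/37442) = 39402/2111 + 23965*(1/37442) = 39402/2111 + 23965/37442 = 1525879799/79040062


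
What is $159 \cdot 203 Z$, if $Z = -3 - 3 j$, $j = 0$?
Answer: $-96831$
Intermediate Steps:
$Z = -3$ ($Z = -3 - 0 = -3 + 0 = -3$)
$159 \cdot 203 Z = 159 \cdot 203 \left(-3\right) = 32277 \left(-3\right) = -96831$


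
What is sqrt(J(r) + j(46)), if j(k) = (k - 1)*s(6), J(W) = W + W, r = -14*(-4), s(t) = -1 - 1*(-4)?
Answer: sqrt(247) ≈ 15.716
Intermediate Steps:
s(t) = 3 (s(t) = -1 + 4 = 3)
r = 56
J(W) = 2*W
j(k) = -3 + 3*k (j(k) = (k - 1)*3 = (-1 + k)*3 = -3 + 3*k)
sqrt(J(r) + j(46)) = sqrt(2*56 + (-3 + 3*46)) = sqrt(112 + (-3 + 138)) = sqrt(112 + 135) = sqrt(247)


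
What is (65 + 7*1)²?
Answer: 5184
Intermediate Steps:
(65 + 7*1)² = (65 + 7)² = 72² = 5184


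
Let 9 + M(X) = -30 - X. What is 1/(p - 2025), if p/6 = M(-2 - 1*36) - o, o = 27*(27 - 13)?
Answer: -1/4299 ≈ -0.00023261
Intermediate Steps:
M(X) = -39 - X (M(X) = -9 + (-30 - X) = -39 - X)
o = 378 (o = 27*14 = 378)
p = -2274 (p = 6*((-39 - (-2 - 1*36)) - 1*378) = 6*((-39 - (-2 - 36)) - 378) = 6*((-39 - 1*(-38)) - 378) = 6*((-39 + 38) - 378) = 6*(-1 - 378) = 6*(-379) = -2274)
1/(p - 2025) = 1/(-2274 - 2025) = 1/(-4299) = -1/4299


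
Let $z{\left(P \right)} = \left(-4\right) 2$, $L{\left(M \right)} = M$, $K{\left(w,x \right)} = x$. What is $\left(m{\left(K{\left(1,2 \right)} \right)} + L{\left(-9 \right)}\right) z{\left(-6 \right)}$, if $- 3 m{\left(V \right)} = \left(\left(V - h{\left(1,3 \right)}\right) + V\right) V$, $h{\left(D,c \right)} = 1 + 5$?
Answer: $\frac{184}{3} \approx 61.333$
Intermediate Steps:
$z{\left(P \right)} = -8$
$h{\left(D,c \right)} = 6$
$m{\left(V \right)} = - \frac{V \left(-6 + 2 V\right)}{3}$ ($m{\left(V \right)} = - \frac{\left(\left(V - 6\right) + V\right) V}{3} = - \frac{\left(\left(-6 + V\right) + V\right) V}{3} = - \frac{\left(-6 + 2 V\right) V}{3} = - \frac{V \left(-6 + 2 V\right)}{3}$)
$\left(m{\left(K{\left(1,2 \right)} \right)} + L{\left(-9 \right)}\right) z{\left(-6 \right)} = \left(\frac{2}{3} \cdot 2 \left(3 - 2\right) - 9\right) \left(-8\right) = \left(\frac{2}{3} \cdot 2 \cdot 1 - 9\right) \left(-8\right) = \left(\frac{4}{3} - 9\right) \left(-8\right) = \left(- \frac{23}{3}\right) \left(-8\right) = \frac{184}{3}$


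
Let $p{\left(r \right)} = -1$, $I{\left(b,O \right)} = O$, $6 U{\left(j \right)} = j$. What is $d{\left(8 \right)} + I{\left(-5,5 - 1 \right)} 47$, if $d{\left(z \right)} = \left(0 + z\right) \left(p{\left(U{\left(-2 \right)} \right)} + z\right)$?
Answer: $244$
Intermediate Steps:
$U{\left(j \right)} = \frac{j}{6}$
$d{\left(z \right)} = z \left(-1 + z\right)$ ($d{\left(z \right)} = \left(0 + z\right) \left(-1 + z\right) = z \left(-1 + z\right)$)
$d{\left(8 \right)} + I{\left(-5,5 - 1 \right)} 47 = 8 \left(-1 + 8\right) + \left(5 - 1\right) 47 = 8 \cdot 7 + 4 \cdot 47 = 56 + 188 = 244$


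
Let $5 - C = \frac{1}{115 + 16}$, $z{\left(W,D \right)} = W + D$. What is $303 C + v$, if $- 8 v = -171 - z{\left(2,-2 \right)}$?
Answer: $\frac{1607697}{1048} \approx 1534.1$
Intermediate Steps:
$z{\left(W,D \right)} = D + W$
$C = \frac{654}{131}$ ($C = 5 - \frac{1}{115 + 16} = 5 - \frac{1}{131} = \frac{654}{131} \approx 4.9924$)
$v = \frac{171}{8}$ ($v = - \frac{-171 - \left(-2 + 2\right)}{8} = - \frac{-171 - 0}{8} = - \frac{-171 + 0}{8} = \left(- \frac{1}{8}\right) \left(-171\right) = \frac{171}{8} \approx 21.375$)
$303 C + v = 303 \cdot \frac{654}{131} + \frac{171}{8} = \frac{198162}{131} + \frac{171}{8} = \frac{1607697}{1048}$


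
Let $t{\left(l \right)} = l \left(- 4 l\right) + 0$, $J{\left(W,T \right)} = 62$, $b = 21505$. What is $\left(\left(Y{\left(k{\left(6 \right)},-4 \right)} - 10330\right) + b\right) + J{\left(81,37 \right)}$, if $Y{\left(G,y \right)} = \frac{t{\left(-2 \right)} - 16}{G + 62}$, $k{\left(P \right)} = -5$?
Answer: $\frac{640477}{57} \approx 11236.0$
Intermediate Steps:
$t{\left(l \right)} = - 4 l^{2}$ ($t{\left(l \right)} = - 4 l^{2} + 0 = - 4 l^{2}$)
$Y{\left(G,y \right)} = - \frac{32}{62 + G}$ ($Y{\left(G,y \right)} = \frac{- 4 \left(-2\right)^{2} - 16}{G + 62} = \frac{\left(-4\right) 4 - 16}{62 + G} = \frac{-16 - 16}{62 + G} = - \frac{32}{62 + G}$)
$\left(\left(Y{\left(k{\left(6 \right)},-4 \right)} - 10330\right) + b\right) + J{\left(81,37 \right)} = \left(\left(- \frac{32}{62 - 5} - 10330\right) + 21505\right) + 62 = \left(\left(- \frac{32}{57} - 10330\right) + 21505\right) + 62 = \left(- \frac{588842}{57} + 21505\right) + 62 = \frac{636943}{57} + 62 = \frac{640477}{57}$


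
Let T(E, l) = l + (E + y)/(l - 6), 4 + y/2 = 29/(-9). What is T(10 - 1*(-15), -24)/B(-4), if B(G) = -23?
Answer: 1315/1242 ≈ 1.0588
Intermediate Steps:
y = -130/9 (y = -8 + 2*(29/(-9)) = -8 + 2*(29*(-⅑)) = -8 + 2*(-29/9) = -8 - 58/9 = -130/9 ≈ -14.444)
T(E, l) = l + (-130/9 + E)/(-6 + l) (T(E, l) = l + (E - 130/9)/(l - 6) = l + (-130/9 + E)/(-6 + l))
T(10 - 1*(-15), -24)/B(-4) = ((-130/9 + (10 - 1*(-15)) + (-24)² - 6*(-24))/(-6 - 24))/(-23) = ((-130/9 + (10 + 15) + 576 + 144)/(-30))*(-1/23) = -(-130/9 + 25 + 576 + 144)/30*(-1/23) = -1/30*6575/9*(-1/23) = -1315/54*(-1/23) = 1315/1242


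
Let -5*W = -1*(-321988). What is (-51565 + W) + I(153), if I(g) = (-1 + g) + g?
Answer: -578288/5 ≈ -1.1566e+5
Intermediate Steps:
W = -321988/5 (W = -(-1)*(-321988)/5 = -⅕*321988 = -321988/5 ≈ -64398.)
I(g) = -1 + 2*g
(-51565 + W) + I(153) = (-51565 - 321988/5) + (-1 + 2*153) = -579813/5 + (-1 + 306) = -579813/5 + 305 = -578288/5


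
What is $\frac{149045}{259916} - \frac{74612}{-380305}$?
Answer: $\frac{3307626579}{4297711060} \approx 0.76962$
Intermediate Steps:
$\frac{149045}{259916} - \frac{74612}{-380305} = 149045 \cdot \frac{1}{259916} - - \frac{3244}{16535} = \frac{149045}{259916} + \frac{3244}{16535} = \frac{3307626579}{4297711060}$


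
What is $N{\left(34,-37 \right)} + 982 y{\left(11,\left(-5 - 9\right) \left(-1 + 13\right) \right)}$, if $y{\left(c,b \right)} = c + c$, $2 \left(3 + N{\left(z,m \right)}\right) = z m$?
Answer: $20972$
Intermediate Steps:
$N{\left(z,m \right)} = -3 + \frac{m z}{2}$ ($N{\left(z,m \right)} = -3 + \frac{z m}{2} = -3 + \frac{m z}{2}$)
$y{\left(c,b \right)} = 2 c$
$N{\left(34,-37 \right)} + 982 y{\left(11,\left(-5 - 9\right) \left(-1 + 13\right) \right)} = \left(-3 + \frac{1}{2} \left(-37\right) 34\right) + 982 \cdot 2 \cdot 11 = \left(-3 - 629\right) + 982 \cdot 22 = -632 + 21604 = 20972$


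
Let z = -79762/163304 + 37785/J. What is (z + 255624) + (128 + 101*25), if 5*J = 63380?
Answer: 16707789653348/64688797 ≈ 2.5828e+5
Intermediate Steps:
J = 12676 (J = (⅕)*63380 = 12676)
z = 161230579/64688797 (z = -79762/163304 + 37785/12676 = -79762*1/163304 + 37785*(1/12676) = -39881/81652 + 37785/12676 = 161230579/64688797 ≈ 2.4924)
(z + 255624) + (128 + 101*25) = (161230579/64688797 + 255624) + (128 + 101*25) = 16536170274907/64688797 + (128 + 2525) = 16536170274907/64688797 + 2653 = 16707789653348/64688797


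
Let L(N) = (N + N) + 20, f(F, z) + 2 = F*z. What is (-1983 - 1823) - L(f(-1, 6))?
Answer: -3810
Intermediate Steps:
f(F, z) = -2 + F*z
L(N) = 20 + 2*N (L(N) = 2*N + 20 = 20 + 2*N)
(-1983 - 1823) - L(f(-1, 6)) = (-1983 - 1823) - (20 + 2*(-2 - 1*6)) = -3806 - (20 + 2*(-2 - 6)) = -3806 - (20 + 2*(-8)) = -3806 - (20 - 16) = -3806 - 1*4 = -3806 - 4 = -3810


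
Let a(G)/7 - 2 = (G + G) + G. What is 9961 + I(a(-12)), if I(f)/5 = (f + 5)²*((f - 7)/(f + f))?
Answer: 10177923/68 ≈ 1.4968e+5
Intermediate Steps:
a(G) = 14 + 21*G (a(G) = 14 + 7*((G + G) + G) = 14 + 7*(2*G + G) = 14 + 7*(3*G) = 14 + 21*G)
I(f) = 5*(5 + f)²*(-7 + f)/(2*f) (I(f) = 5*((f + 5)²*((f - 7)/(f + f))) = 5*((5 + f)²*((-7 + f)/((2*f)))) = 5*((5 + f)²*((-7 + f)*(1/(2*f)))) = 5*((5 + f)²*((-7 + f)/(2*f))) = 5*((5 + f)²*(-7 + f)/(2*f)) = 5*(5 + f)²*(-7 + f)/(2*f))
9961 + I(a(-12)) = 9961 + 5*(5 + (14 + 21*(-12)))²*(-7 + (14 + 21*(-12)))/(2*(14 + 21*(-12))) = 9961 + 5*(5 + (14 - 252))²*(-7 + (14 - 252))/(2*(14 - 252)) = 9961 + (5/2)*(5 - 238)²*(-7 - 238)/(-238) = 9961 + (5/2)*(-1/238)*(-233)²*(-245) = 9961 + (5/2)*(-1/238)*54289*(-245) = 9961 + 9500575/68 = 10177923/68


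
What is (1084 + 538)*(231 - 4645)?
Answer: -7159508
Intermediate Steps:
(1084 + 538)*(231 - 4645) = 1622*(-4414) = -7159508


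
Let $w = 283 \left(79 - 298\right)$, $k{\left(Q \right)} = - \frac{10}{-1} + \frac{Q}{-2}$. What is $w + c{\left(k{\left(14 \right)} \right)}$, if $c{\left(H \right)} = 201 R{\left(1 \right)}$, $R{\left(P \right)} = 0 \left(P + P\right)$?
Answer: $-61977$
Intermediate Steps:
$k{\left(Q \right)} = 10 - \frac{Q}{2}$ ($k{\left(Q \right)} = \left(-10\right) \left(-1\right) + Q \left(- \frac{1}{2}\right) = 10 - \frac{Q}{2}$)
$R{\left(P \right)} = 0$ ($R{\left(P \right)} = 0 \cdot 2 P = 0$)
$c{\left(H \right)} = 0$ ($c{\left(H \right)} = 201 \cdot 0 = 0$)
$w = -61977$ ($w = 283 \left(-219\right) = -61977$)
$w + c{\left(k{\left(14 \right)} \right)} = -61977 + 0 = -61977$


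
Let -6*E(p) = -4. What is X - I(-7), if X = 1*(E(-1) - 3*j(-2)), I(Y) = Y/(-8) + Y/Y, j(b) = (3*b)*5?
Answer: 2131/24 ≈ 88.792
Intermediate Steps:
E(p) = ⅔ (E(p) = -⅙*(-4) = ⅔)
j(b) = 15*b
I(Y) = 1 - Y/8 (I(Y) = Y*(-⅛) + 1 = -Y/8 + 1 = 1 - Y/8)
X = 272/3 (X = 1*(⅔ - 45*(-2)) = 1*(⅔ - 3*(-30)) = 1*(⅔ + 90) = 1*(272/3) = 272/3 ≈ 90.667)
X - I(-7) = 272/3 - (1 - ⅛*(-7)) = 272/3 - (1 + 7/8) = 272/3 - 1*15/8 = 272/3 - 15/8 = 2131/24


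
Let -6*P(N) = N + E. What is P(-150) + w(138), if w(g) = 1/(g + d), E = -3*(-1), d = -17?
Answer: 5931/242 ≈ 24.508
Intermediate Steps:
E = 3
w(g) = 1/(-17 + g) (w(g) = 1/(g - 17) = 1/(-17 + g))
P(N) = -½ - N/6 (P(N) = -(N + 3)/6 = -(3 + N)/6 = -½ - N/6)
P(-150) + w(138) = (-½ - ⅙*(-150)) + 1/(-17 + 138) = (-½ + 25) + 1/121 = 49/2 + 1/121 = 5931/242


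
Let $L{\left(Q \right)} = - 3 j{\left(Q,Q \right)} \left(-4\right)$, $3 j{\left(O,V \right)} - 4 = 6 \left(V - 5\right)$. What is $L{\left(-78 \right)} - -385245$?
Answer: $383269$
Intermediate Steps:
$j{\left(O,V \right)} = - \frac{26}{3} + 2 V$ ($j{\left(O,V \right)} = \frac{4}{3} + \frac{6 \left(V - 5\right)}{3} = \frac{4}{3} + \frac{6 \left(-5 + V\right)}{3} = \frac{4}{3} + \frac{-30 + 6 V}{3} = \frac{4}{3} + \left(-10 + 2 V\right) = - \frac{26}{3} + 2 V$)
$L{\left(Q \right)} = -104 + 24 Q$ ($L{\left(Q \right)} = - 3 \left(- \frac{26}{3} + 2 Q\right) \left(-4\right) = \left(26 - 6 Q\right) \left(-4\right) = -104 + 24 Q$)
$L{\left(-78 \right)} - -385245 = \left(-104 + 24 \left(-78\right)\right) - -385245 = \left(-104 - 1872\right) + 385245 = -1976 + 385245 = 383269$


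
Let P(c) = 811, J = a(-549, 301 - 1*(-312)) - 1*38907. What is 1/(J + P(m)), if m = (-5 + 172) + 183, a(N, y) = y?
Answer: -1/37483 ≈ -2.6679e-5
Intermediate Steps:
m = 350 (m = 167 + 183 = 350)
J = -38294 (J = (301 - 1*(-312)) - 1*38907 = (301 + 312) - 38907 = 613 - 38907 = -38294)
1/(J + P(m)) = 1/(-38294 + 811) = 1/(-37483) = -1/37483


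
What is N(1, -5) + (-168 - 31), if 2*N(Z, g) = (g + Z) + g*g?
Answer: -377/2 ≈ -188.50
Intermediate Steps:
N(Z, g) = Z/2 + g/2 + g²/2 (N(Z, g) = ((g + Z) + g*g)/2 = ((Z + g) + g²)/2 = (Z + g + g²)/2 = Z/2 + g/2 + g²/2)
N(1, -5) + (-168 - 31) = ((½)*1 + (½)*(-5) + (½)*(-5)²) + (-168 - 31) = (½ - 5/2 + (½)*25) - 199 = (½ - 5/2 + 25/2) - 199 = 21/2 - 199 = -377/2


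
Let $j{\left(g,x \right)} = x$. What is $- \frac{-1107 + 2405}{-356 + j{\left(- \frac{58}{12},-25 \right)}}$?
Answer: $\frac{1298}{381} \approx 3.4068$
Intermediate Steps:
$- \frac{-1107 + 2405}{-356 + j{\left(- \frac{58}{12},-25 \right)}} = - \frac{-1107 + 2405}{-356 - 25} = - \frac{1298}{-381} = - \frac{1298 \left(-1\right)}{381} = \left(-1\right) \left(- \frac{1298}{381}\right) = \frac{1298}{381}$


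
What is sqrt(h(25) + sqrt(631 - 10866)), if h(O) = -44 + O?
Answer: sqrt(-19 + I*sqrt(10235)) ≈ 6.4783 + 7.8082*I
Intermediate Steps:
sqrt(h(25) + sqrt(631 - 10866)) = sqrt((-44 + 25) + sqrt(631 - 10866)) = sqrt(-19 + sqrt(-10235)) = sqrt(-19 + I*sqrt(10235))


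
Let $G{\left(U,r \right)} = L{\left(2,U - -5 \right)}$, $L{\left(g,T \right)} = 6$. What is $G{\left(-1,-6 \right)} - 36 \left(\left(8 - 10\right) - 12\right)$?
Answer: $510$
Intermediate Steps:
$G{\left(U,r \right)} = 6$
$G{\left(-1,-6 \right)} - 36 \left(\left(8 - 10\right) - 12\right) = 6 - 36 \left(\left(8 - 10\right) - 12\right) = 6 - 36 \left(-2 - 12\right) = 6 - -504 = 6 + 504 = 510$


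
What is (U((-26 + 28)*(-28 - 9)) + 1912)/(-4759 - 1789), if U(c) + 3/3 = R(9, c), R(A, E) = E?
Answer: -1837/6548 ≈ -0.28054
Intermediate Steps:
U(c) = -1 + c
(U((-26 + 28)*(-28 - 9)) + 1912)/(-4759 - 1789) = ((-1 + (-26 + 28)*(-28 - 9)) + 1912)/(-4759 - 1789) = ((-1 + 2*(-37)) + 1912)/(-6548) = ((-1 - 74) + 1912)*(-1/6548) = (-75 + 1912)*(-1/6548) = 1837*(-1/6548) = -1837/6548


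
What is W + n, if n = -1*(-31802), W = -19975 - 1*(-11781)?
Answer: 23608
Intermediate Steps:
W = -8194 (W = -19975 + 11781 = -8194)
n = 31802
W + n = -8194 + 31802 = 23608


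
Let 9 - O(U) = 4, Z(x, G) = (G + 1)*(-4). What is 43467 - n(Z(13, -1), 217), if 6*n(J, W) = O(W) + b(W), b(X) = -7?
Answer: 130402/3 ≈ 43467.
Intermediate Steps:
Z(x, G) = -4 - 4*G (Z(x, G) = (1 + G)*(-4) = -4 - 4*G)
O(U) = 5 (O(U) = 9 - 1*4 = 9 - 4 = 5)
n(J, W) = -⅓ (n(J, W) = (5 - 7)/6 = (⅙)*(-2) = -⅓)
43467 - n(Z(13, -1), 217) = 43467 - 1*(-⅓) = 43467 + ⅓ = 130402/3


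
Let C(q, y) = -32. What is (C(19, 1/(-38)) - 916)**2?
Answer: 898704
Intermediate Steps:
(C(19, 1/(-38)) - 916)**2 = (-32 - 916)**2 = (-948)**2 = 898704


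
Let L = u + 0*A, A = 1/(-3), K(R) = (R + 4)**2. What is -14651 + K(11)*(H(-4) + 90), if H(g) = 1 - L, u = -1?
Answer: 6049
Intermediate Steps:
K(R) = (4 + R)**2
A = -1/3 (A = 1*(-1/3) = -1/3 ≈ -0.33333)
L = -1 (L = -1 + 0*(-1/3) = -1 + 0 = -1)
H(g) = 2 (H(g) = 1 - 1*(-1) = 1 + 1 = 2)
-14651 + K(11)*(H(-4) + 90) = -14651 + (4 + 11)**2*(2 + 90) = -14651 + 15**2*92 = -14651 + 225*92 = -14651 + 20700 = 6049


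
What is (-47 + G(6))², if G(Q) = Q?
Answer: 1681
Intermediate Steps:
(-47 + G(6))² = (-47 + 6)² = (-41)² = 1681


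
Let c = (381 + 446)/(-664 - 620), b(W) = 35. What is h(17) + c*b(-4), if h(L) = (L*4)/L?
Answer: -23809/1284 ≈ -18.543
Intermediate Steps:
h(L) = 4 (h(L) = (4*L)/L = 4)
c = -827/1284 (c = 827/(-1284) = 827*(-1/1284) = -827/1284 ≈ -0.64408)
h(17) + c*b(-4) = 4 - 827/1284*35 = 4 - 28945/1284 = -23809/1284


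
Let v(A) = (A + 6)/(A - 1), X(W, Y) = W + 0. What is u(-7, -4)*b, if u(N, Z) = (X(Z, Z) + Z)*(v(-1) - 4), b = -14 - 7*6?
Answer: -2912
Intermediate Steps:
X(W, Y) = W
v(A) = (6 + A)/(-1 + A)
b = -56 (b = -14 - 42 = -56)
u(N, Z) = -13*Z (u(N, Z) = (Z + Z)*((6 - 1)/(-1 - 1) - 4) = (2*Z)*(5/(-2) - 4) = (2*Z)*(-½*5 - 4) = (2*Z)*(-5/2 - 4) = (2*Z)*(-13/2) = -13*Z)
u(-7, -4)*b = -13*(-4)*(-56) = 52*(-56) = -2912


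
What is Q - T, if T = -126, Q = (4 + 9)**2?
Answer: 295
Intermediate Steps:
Q = 169 (Q = 13**2 = 169)
Q - T = 169 - 1*(-126) = 169 + 126 = 295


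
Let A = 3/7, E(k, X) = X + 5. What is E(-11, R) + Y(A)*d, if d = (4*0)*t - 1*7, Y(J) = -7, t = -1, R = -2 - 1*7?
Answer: 45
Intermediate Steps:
R = -9 (R = -2 - 7 = -9)
E(k, X) = 5 + X
A = 3/7 (A = 3*(⅐) = 3/7 ≈ 0.42857)
d = -7 (d = (4*0)*(-1) - 1*7 = 0*(-1) - 7 = 0 - 7 = -7)
E(-11, R) + Y(A)*d = (5 - 9) - 7*(-7) = -4 + 49 = 45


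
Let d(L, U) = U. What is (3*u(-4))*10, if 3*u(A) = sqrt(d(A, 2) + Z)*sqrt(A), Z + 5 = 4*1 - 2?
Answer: -20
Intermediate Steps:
Z = -3 (Z = -5 + (4*1 - 2) = -5 + (4 - 2) = -5 + 2 = -3)
u(A) = I*sqrt(A)/3 (u(A) = (sqrt(2 - 3)*sqrt(A))/3 = (sqrt(-1)*sqrt(A))/3 = (I*sqrt(A))/3 = I*sqrt(A)/3)
(3*u(-4))*10 = (3*(I*sqrt(-4)/3))*10 = (3*(I*(2*I)/3))*10 = (3*(-2/3))*10 = -2*10 = -20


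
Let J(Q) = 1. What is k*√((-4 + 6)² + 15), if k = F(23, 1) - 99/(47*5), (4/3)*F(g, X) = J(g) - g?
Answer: -7953*√19/470 ≈ -73.758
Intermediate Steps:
F(g, X) = ¾ - 3*g/4 (F(g, X) = 3*(1 - g)/4 = ¾ - 3*g/4)
k = -7953/470 (k = (¾ - ¾*23) - 99/(47*5) = (¾ - 69/4) - 99/235 = -33/2 - 99*1/235 = -33/2 - 99/235 = -7953/470 ≈ -16.921)
k*√((-4 + 6)² + 15) = -7953*√((-4 + 6)² + 15)/470 = -7953*√(2² + 15)/470 = -7953*√(4 + 15)/470 = -7953*√19/470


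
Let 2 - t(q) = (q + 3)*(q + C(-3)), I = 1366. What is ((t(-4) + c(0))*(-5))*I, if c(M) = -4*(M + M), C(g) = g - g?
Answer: 13660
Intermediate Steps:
C(g) = 0
t(q) = 2 - q*(3 + q) (t(q) = 2 - (q + 3)*(q + 0) = 2 - (3 + q)*q = 2 - q*(3 + q))
c(M) = -8*M
((t(-4) + c(0))*(-5))*I = (((2 - 1*(-4)² - 3*(-4)) - 8*0)*(-5))*1366 = (((2 - 1*16 + 12) + 0)*(-5))*1366 = (((2 - 16 + 12) + 0)*(-5))*1366 = ((-2 + 0)*(-5))*1366 = -2*(-5)*1366 = 10*1366 = 13660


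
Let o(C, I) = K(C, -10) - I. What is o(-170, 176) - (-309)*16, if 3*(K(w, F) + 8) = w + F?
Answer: 4700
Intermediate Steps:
K(w, F) = -8 + F/3 + w/3 (K(w, F) = -8 + (w + F)/3 = -8 + (F + w)/3 = -8 + (F/3 + w/3) = -8 + F/3 + w/3)
o(C, I) = -34/3 - I + C/3 (o(C, I) = (-8 + (⅓)*(-10) + C/3) - I = (-8 - 10/3 + C/3) - I = (-34/3 + C/3) - I = -34/3 - I + C/3)
o(-170, 176) - (-309)*16 = (-34/3 - 1*176 + (⅓)*(-170)) - (-309)*16 = (-34/3 - 176 - 170/3) - 1*(-4944) = -244 + 4944 = 4700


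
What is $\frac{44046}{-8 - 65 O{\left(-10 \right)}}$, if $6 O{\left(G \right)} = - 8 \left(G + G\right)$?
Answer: $- \frac{66069}{2612} \approx -25.294$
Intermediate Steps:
$O{\left(G \right)} = - \frac{8 G}{3}$ ($O{\left(G \right)} = \frac{\left(-8\right) \left(G + G\right)}{6} = \frac{\left(-8\right) 2 G}{6} = \frac{\left(-16\right) G}{6} = - \frac{8 G}{3}$)
$\frac{44046}{-8 - 65 O{\left(-10 \right)}} = \frac{44046}{-8 - 65 \left(\left(- \frac{8}{3}\right) \left(-10\right)\right)} = \frac{44046}{-8 - \frac{5200}{3}} = \frac{44046}{- \frac{5224}{3}} = 44046 \left(- \frac{3}{5224}\right) = - \frac{66069}{2612}$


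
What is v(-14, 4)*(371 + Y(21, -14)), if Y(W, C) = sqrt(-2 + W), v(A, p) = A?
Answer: -5194 - 14*sqrt(19) ≈ -5255.0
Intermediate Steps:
v(-14, 4)*(371 + Y(21, -14)) = -14*(371 + sqrt(-2 + 21)) = -14*(371 + sqrt(19)) = -5194 - 14*sqrt(19)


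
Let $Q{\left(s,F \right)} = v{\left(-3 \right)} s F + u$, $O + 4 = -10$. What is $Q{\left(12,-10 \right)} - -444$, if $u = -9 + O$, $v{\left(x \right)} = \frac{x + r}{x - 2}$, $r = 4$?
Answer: $445$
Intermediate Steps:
$O = -14$ ($O = -4 - 10 = -14$)
$v{\left(x \right)} = \frac{4 + x}{-2 + x}$ ($v{\left(x \right)} = \frac{x + 4}{x - 2} = \frac{4 + x}{-2 + x}$)
$u = -23$ ($u = -9 - 14 = -23$)
$Q{\left(s,F \right)} = -23 - \frac{F s}{5}$ ($Q{\left(s,F \right)} = \frac{4 - 3}{-2 - 3} s F - 23 = \frac{1}{-5} \cdot 1 s F - 23 = \left(- \frac{1}{5}\right) 1 s F - 23 = - \frac{s}{5} F - 23 = - \frac{F s}{5} - 23 = -23 - \frac{F s}{5}$)
$Q{\left(12,-10 \right)} - -444 = \left(-23 - \left(-2\right) 12\right) - -444 = \left(-23 + 24\right) + 444 = 1 + 444 = 445$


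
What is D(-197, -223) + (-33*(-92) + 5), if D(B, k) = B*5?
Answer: 2056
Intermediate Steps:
D(B, k) = 5*B
D(-197, -223) + (-33*(-92) + 5) = 5*(-197) + (-33*(-92) + 5) = -985 + (3036 + 5) = -985 + 3041 = 2056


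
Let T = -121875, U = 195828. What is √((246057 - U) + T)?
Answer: I*√71646 ≈ 267.67*I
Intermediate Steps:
√((246057 - U) + T) = √((246057 - 1*195828) - 121875) = √((246057 - 195828) - 121875) = √(50229 - 121875) = √(-71646) = I*√71646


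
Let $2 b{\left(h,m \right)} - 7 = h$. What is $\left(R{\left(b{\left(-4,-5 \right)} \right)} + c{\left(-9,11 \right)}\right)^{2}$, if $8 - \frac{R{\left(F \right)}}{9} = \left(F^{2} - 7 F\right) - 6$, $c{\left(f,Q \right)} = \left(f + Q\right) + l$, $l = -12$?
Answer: $\frac{579121}{16} \approx 36195.0$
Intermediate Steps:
$b{\left(h,m \right)} = \frac{7}{2} + \frac{h}{2}$
$c{\left(f,Q \right)} = -12 + Q + f$ ($c{\left(f,Q \right)} = \left(f + Q\right) - 12 = \left(Q + f\right) - 12 = -12 + Q + f$)
$R{\left(F \right)} = 126 - 9 F^{2} + 63 F$ ($R{\left(F \right)} = 72 - 9 \left(\left(F^{2} - 7 F\right) - 6\right) = 72 - 9 \left(-6 + F^{2} - 7 F\right) = 72 + \left(54 - 9 F^{2} + 63 F\right) = 126 - 9 F^{2} + 63 F$)
$\left(R{\left(b{\left(-4,-5 \right)} \right)} + c{\left(-9,11 \right)}\right)^{2} = \left(\left(126 - 9 \left(\frac{7}{2} + \frac{1}{2} \left(-4\right)\right)^{2} + 63 \left(\frac{7}{2} + \frac{1}{2} \left(-4\right)\right)\right) - 10\right)^{2} = \left(\left(126 - 9 \left(\frac{7}{2} - 2\right)^{2} + 63 \left(\frac{7}{2} - 2\right)\right) - 10\right)^{2} = \left(\left(126 - 9 \left(\frac{3}{2}\right)^{2} + 63 \cdot \frac{3}{2}\right) - 10\right)^{2} = \left(\left(126 - \frac{81}{4} + \frac{189}{2}\right) - 10\right)^{2} = \left(\frac{801}{4} - 10\right)^{2} = \left(\frac{761}{4}\right)^{2} = \frac{579121}{16}$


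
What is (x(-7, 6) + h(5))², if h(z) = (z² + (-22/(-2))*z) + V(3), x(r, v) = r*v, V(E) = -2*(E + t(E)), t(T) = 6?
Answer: 400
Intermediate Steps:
V(E) = -12 - 2*E (V(E) = -2*(E + 6) = -2*(6 + E) = -12 - 2*E)
h(z) = -18 + z² + 11*z (h(z) = (z² + (-22/(-2))*z) + (-12 - 2*3) = (z² + (-22*(-½))*z) + (-12 - 6) = (z² + 11*z) - 18 = -18 + z² + 11*z)
(x(-7, 6) + h(5))² = (-7*6 + (-18 + 5² + 11*5))² = (-42 + (-18 + 25 + 55))² = (-42 + 62)² = 20² = 400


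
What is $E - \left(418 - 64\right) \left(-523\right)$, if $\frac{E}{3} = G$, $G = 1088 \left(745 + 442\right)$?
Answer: $4059510$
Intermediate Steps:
$G = 1291456$ ($G = 1088 \cdot 1187 = 1291456$)
$E = 3874368$ ($E = 3 \cdot 1291456 = 3874368$)
$E - \left(418 - 64\right) \left(-523\right) = 3874368 - \left(418 - 64\right) \left(-523\right) = 3874368 - 354 \left(-523\right) = 3874368 - -185142 = 3874368 + 185142 = 4059510$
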